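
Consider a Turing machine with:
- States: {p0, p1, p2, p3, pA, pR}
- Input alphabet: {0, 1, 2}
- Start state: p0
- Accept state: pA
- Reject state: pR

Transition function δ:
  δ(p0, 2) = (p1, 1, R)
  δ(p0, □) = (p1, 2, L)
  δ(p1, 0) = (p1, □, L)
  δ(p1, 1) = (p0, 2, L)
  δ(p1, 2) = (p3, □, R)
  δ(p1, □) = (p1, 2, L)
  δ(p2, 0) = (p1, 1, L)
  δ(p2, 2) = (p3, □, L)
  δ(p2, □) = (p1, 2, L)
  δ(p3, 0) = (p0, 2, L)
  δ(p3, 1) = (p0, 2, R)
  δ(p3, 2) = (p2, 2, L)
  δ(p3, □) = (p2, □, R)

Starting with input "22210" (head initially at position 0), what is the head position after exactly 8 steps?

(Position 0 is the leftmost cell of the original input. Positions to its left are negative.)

Execution trace (head position shown):
Step 0: [p0]22210  (head at position 0)
Step 1: move right → 1[p1]2210  (head at position 1)
Step 2: move right → 1□[p3]210  (head at position 2)
Step 3: move left → 1[p2]□210  (head at position 1)
Step 4: move left → [p1]12210  (head at position 0)
Step 5: move left → [p0]□22210  (head at position -1)
Step 6: move left → [p1]□222210  (head at position -2)
Step 7: move left → [p1]□2222210  (head at position -3)
Step 8: move left → [p1]□22222210  (head at position -4)

After 8 steps, the head is at position -4.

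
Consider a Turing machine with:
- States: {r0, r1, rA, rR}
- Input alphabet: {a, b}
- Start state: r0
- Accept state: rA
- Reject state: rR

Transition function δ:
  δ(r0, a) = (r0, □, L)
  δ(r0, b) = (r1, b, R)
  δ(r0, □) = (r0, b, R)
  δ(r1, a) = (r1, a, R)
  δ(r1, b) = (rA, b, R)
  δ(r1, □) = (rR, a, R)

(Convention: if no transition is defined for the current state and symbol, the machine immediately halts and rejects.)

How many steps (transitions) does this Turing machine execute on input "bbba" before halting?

Execution trace:
Initial: [r0]bbba
Step 1: δ(r0, b) = (r1, b, R) → b[r1]bba
Step 2: δ(r1, b) = (rA, b, R) → bb[rA]ba

The machine reaches the accept state rA and halts.

The machine executed 2 steps before halting.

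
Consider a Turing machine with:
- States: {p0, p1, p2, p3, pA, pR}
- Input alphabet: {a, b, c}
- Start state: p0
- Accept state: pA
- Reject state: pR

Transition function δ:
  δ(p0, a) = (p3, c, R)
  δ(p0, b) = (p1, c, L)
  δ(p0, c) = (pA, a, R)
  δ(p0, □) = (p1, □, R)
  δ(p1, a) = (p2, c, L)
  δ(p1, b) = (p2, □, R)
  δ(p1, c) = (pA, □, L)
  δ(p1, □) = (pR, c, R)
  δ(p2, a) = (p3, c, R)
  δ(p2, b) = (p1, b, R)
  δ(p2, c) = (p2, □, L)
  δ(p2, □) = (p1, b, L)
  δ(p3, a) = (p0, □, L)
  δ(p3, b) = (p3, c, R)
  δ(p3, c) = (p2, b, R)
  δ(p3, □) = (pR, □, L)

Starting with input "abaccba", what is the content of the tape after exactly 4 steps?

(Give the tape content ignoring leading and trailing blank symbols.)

Execution trace:
Initial: [p0]abaccba
Step 1: δ(p0, a) = (p3, c, R) → c[p3]baccba
Step 2: δ(p3, b) = (p3, c, R) → cc[p3]accba
Step 3: δ(p3, a) = (p0, □, L) → c[p0]c□ccba
Step 4: δ(p0, c) = (pA, a, R) → ca[pA]□ccba

The machine reaches the accept state pA and halts.

After 4 steps, the tape (ignoring leading/trailing blanks) is: ca□ccba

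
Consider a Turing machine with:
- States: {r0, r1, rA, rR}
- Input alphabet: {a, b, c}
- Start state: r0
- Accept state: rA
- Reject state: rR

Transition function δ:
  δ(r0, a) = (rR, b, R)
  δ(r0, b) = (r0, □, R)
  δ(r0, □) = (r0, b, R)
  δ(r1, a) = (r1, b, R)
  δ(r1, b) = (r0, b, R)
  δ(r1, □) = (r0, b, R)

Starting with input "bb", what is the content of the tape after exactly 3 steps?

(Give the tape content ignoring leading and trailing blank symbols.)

Execution trace:
Initial: [r0]bb
Step 1: δ(r0, b) = (r0, □, R) → □[r0]b
Step 2: δ(r0, b) = (r0, □, R) → □□[r0]□
Step 3: δ(r0, □) = (r0, b, R) → □□b[r0]□

After 3 steps, the tape (ignoring leading/trailing blanks) is: b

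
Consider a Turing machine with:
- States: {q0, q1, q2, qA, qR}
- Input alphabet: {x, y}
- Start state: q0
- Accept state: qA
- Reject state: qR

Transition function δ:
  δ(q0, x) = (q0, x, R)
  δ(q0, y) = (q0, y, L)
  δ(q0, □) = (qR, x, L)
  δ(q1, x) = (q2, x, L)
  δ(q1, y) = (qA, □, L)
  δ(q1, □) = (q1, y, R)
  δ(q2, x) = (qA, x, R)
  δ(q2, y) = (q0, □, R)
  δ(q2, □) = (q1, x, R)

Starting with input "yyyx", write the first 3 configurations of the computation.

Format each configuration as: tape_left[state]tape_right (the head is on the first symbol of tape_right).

Transitions applied:
Step 1: δ(q0, y) = (q0, y, L)
Step 2: δ(q0, □) = (qR, x, L)

The first 3 configurations are:
[q0]yyyx ⊢ [q0]□yyyx ⊢ [qR]□xyyyx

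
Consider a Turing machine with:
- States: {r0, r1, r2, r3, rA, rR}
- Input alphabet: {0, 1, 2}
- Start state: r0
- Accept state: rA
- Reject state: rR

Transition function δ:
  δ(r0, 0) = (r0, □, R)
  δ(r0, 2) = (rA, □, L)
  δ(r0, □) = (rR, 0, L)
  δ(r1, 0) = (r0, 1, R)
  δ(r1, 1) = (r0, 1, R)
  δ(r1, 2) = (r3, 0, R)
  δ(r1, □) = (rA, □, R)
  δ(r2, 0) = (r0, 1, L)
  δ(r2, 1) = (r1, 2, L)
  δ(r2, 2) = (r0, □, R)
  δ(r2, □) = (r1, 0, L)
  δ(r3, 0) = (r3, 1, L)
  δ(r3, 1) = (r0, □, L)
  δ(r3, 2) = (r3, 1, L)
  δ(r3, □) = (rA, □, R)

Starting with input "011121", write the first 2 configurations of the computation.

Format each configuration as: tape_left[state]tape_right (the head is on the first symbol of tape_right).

Transitions applied:
Step 1: δ(r0, 0) = (r0, □, R)

The first 2 configurations are:
[r0]011121 ⊢ □[r0]11121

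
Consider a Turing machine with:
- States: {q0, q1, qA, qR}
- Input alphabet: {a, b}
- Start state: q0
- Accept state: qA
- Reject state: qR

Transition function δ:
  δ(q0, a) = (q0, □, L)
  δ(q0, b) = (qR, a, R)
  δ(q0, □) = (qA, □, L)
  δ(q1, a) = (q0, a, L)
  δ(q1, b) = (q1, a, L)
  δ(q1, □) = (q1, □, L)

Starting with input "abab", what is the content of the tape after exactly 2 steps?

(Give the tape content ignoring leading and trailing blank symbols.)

Execution trace:
Initial: [q0]abab
Step 1: δ(q0, a) = (q0, □, L) → [q0]□□bab
Step 2: δ(q0, □) = (qA, □, L) → [qA]□□□bab

The machine reaches the accept state qA and halts.

After 2 steps, the tape (ignoring leading/trailing blanks) is: bab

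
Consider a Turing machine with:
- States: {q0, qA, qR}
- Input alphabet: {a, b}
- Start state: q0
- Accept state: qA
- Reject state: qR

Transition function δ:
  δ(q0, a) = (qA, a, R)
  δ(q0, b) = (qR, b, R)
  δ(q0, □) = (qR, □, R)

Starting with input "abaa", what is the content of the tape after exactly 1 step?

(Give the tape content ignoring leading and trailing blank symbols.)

Execution trace:
Initial: [q0]abaa
Step 1: δ(q0, a) = (qA, a, R) → a[qA]baa

The machine reaches the accept state qA and halts.

After 1 step, the tape (ignoring leading/trailing blanks) is: abaa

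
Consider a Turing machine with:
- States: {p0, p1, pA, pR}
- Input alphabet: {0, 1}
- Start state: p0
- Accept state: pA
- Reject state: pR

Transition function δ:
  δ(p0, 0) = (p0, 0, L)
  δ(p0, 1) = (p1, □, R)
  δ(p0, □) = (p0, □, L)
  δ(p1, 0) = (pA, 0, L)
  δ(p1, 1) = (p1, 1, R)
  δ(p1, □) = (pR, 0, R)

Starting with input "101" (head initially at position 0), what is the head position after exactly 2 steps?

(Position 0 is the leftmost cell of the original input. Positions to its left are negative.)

Execution trace (head position shown):
Step 0: [p0]101  (head at position 0)
Step 1: move right → □[p1]01  (head at position 1)
Step 2: move left → [pA]□01  (head at position 0)

After 2 steps, the head is at position 0.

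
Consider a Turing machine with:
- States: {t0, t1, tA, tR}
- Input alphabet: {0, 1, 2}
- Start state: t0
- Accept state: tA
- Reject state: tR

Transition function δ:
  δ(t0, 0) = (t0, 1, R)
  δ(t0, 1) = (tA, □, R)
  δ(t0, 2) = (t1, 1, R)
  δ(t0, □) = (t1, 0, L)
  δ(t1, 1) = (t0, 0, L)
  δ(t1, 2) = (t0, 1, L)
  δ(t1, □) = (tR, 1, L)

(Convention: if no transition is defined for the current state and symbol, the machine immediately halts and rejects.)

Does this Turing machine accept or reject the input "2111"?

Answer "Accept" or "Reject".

Execution trace:
Initial: [t0]2111
Step 1: δ(t0, 2) = (t1, 1, R) → 1[t1]111
Step 2: δ(t1, 1) = (t0, 0, L) → [t0]1011
Step 3: δ(t0, 1) = (tA, □, R) → □[tA]011

The machine reaches the accept state tA and halts.

Answer: Accept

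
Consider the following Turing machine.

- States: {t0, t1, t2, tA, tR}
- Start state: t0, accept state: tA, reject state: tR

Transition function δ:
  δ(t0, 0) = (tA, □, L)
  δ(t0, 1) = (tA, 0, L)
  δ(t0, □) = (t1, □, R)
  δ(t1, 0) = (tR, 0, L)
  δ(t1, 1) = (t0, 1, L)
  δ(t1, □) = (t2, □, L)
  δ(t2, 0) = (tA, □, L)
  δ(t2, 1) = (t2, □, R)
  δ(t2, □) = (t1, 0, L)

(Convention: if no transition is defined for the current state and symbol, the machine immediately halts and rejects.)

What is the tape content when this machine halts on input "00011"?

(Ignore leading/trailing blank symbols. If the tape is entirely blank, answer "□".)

Execution trace:
Initial: [t0]00011
Step 1: δ(t0, 0) = (tA, □, L) → [tA]□□0011

The machine reaches the accept state tA and halts.

Final tape (ignoring leading/trailing blanks): 0011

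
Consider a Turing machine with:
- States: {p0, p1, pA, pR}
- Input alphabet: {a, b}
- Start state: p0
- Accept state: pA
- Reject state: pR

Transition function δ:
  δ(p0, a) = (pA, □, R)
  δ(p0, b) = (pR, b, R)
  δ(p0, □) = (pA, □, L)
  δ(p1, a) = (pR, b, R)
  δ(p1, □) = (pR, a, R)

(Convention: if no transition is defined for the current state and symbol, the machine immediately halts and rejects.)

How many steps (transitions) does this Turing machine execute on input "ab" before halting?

Execution trace:
Initial: [p0]ab
Step 1: δ(p0, a) = (pA, □, R) → □[pA]b

The machine reaches the accept state pA and halts.

The machine executed 1 step before halting.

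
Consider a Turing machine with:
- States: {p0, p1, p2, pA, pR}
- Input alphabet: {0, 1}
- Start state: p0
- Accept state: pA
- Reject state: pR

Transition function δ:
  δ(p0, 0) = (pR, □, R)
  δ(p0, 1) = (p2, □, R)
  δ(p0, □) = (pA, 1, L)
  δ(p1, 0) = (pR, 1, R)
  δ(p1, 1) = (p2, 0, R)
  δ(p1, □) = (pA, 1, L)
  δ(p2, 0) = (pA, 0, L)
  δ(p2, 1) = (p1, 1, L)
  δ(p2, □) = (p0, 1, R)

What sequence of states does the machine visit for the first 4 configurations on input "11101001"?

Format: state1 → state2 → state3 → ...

Execution trace:
Initial: [p0]11101001
Step 1: δ(p0, 1) = (p2, □, R) → □[p2]1101001
Step 2: δ(p2, 1) = (p1, 1, L) → [p1]□1101001
Step 3: δ(p1, □) = (pA, 1, L) → [pA]□11101001

The machine reaches the accept state pA and halts.

State sequence: p0 → p2 → p1 → pA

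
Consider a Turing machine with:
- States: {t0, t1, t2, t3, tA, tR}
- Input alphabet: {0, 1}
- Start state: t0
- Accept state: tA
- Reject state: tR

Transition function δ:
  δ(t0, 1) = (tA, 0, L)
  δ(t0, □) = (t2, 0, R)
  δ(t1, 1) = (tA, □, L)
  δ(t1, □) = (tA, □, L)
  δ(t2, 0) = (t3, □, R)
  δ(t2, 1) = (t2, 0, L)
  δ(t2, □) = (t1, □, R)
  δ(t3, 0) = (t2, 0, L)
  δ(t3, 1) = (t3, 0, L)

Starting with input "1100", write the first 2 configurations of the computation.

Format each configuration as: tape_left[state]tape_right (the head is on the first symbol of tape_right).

Transitions applied:
Step 1: δ(t0, 1) = (tA, 0, L)

The first 2 configurations are:
[t0]1100 ⊢ [tA]□0100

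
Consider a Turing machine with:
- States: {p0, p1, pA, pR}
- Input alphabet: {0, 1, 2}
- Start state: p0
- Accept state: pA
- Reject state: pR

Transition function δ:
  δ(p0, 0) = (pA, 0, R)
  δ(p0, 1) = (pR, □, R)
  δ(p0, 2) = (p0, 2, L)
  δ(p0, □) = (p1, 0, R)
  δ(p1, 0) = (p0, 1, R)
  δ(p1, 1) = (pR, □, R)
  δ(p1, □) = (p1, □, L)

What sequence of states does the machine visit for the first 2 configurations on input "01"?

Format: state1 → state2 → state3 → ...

Execution trace:
Initial: [p0]01
Step 1: δ(p0, 0) = (pA, 0, R) → 0[pA]1

The machine reaches the accept state pA and halts.

State sequence: p0 → pA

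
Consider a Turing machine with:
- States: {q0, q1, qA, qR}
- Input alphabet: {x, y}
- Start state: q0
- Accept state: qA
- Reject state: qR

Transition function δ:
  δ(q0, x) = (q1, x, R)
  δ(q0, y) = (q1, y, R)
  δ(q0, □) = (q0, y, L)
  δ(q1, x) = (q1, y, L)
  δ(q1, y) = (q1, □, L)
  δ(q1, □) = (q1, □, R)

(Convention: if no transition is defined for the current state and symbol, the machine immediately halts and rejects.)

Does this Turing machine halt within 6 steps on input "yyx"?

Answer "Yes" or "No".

Execution trace:
Initial: [q0]yyx
Step 1: δ(q0, y) = (q1, y, R) → y[q1]yx
Step 2: δ(q1, y) = (q1, □, L) → [q1]y□x
Step 3: δ(q1, y) = (q1, □, L) → [q1]□□□x
Step 4: δ(q1, □) = (q1, □, R) → □[q1]□□x
Step 5: δ(q1, □) = (q1, □, R) → □□[q1]□x
Step 6: δ(q1, □) = (q1, □, R) → □□□[q1]x

The machine has not reached a halting state after 6 steps.
The machine did not halt within the 6-step bound.

Answer: No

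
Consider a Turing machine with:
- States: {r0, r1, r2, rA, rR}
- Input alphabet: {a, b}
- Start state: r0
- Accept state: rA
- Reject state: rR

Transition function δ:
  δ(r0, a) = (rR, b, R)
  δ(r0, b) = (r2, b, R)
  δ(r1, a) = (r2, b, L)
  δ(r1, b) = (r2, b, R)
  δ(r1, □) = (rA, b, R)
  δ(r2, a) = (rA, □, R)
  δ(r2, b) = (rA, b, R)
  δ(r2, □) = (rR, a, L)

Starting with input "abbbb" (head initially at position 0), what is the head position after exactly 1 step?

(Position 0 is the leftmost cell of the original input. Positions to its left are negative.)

Execution trace (head position shown):
Step 0: [r0]abbbb  (head at position 0)
Step 1: move right → b[rR]bbbb  (head at position 1)

After 1 step, the head is at position 1.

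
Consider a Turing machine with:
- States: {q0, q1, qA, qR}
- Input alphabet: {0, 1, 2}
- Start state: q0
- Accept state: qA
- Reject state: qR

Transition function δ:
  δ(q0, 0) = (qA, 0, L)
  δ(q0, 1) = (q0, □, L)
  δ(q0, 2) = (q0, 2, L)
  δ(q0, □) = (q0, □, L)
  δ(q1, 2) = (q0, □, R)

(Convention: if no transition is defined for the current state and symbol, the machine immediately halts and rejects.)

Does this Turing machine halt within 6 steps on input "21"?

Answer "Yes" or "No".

Execution trace:
Initial: [q0]21
Step 1: δ(q0, 2) = (q0, 2, L) → [q0]□21
Step 2: δ(q0, □) = (q0, □, L) → [q0]□□21
Step 3: δ(q0, □) = (q0, □, L) → [q0]□□□21
Step 4: δ(q0, □) = (q0, □, L) → [q0]□□□□21
Step 5: δ(q0, □) = (q0, □, L) → [q0]□□□□□21
Step 6: δ(q0, □) = (q0, □, L) → [q0]□□□□□□21

The machine has not reached a halting state after 6 steps.
The machine did not halt within the 6-step bound.

Answer: No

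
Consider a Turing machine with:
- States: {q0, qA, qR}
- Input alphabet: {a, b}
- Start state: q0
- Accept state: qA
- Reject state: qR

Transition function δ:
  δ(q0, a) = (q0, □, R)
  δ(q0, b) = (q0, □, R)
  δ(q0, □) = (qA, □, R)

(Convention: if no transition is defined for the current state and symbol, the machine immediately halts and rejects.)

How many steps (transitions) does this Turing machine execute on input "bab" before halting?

Execution trace:
Initial: [q0]bab
Step 1: δ(q0, b) = (q0, □, R) → □[q0]ab
Step 2: δ(q0, a) = (q0, □, R) → □□[q0]b
Step 3: δ(q0, b) = (q0, □, R) → □□□[q0]□
Step 4: δ(q0, □) = (qA, □, R) → □□□□[qA]□

The machine reaches the accept state qA and halts.

The machine executed 4 steps before halting.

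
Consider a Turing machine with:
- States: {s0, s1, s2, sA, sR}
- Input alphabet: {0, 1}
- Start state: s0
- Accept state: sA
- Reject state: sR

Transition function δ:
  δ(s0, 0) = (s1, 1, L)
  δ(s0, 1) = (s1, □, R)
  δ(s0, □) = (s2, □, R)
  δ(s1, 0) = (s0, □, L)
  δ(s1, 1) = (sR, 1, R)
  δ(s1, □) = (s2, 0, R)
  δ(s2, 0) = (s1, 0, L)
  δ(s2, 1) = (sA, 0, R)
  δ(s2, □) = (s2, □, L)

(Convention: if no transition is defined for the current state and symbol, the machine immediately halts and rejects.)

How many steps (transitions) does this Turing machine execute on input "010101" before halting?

Execution trace:
Initial: [s0]010101
Step 1: δ(s0, 0) = (s1, 1, L) → [s1]□110101
Step 2: δ(s1, □) = (s2, 0, R) → 0[s2]110101
Step 3: δ(s2, 1) = (sA, 0, R) → 00[sA]10101

The machine reaches the accept state sA and halts.

The machine executed 3 steps before halting.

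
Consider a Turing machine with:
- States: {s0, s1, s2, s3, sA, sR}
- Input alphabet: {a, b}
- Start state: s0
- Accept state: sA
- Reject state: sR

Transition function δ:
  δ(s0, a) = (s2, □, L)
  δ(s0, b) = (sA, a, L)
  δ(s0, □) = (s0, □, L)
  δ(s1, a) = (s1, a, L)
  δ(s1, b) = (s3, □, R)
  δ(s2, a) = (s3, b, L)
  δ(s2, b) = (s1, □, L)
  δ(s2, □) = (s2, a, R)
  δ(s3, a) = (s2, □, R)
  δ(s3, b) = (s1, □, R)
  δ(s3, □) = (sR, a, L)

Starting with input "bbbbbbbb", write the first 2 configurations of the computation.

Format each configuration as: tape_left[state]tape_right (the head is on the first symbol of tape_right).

Transitions applied:
Step 1: δ(s0, b) = (sA, a, L)

The first 2 configurations are:
[s0]bbbbbbbb ⊢ [sA]□abbbbbbb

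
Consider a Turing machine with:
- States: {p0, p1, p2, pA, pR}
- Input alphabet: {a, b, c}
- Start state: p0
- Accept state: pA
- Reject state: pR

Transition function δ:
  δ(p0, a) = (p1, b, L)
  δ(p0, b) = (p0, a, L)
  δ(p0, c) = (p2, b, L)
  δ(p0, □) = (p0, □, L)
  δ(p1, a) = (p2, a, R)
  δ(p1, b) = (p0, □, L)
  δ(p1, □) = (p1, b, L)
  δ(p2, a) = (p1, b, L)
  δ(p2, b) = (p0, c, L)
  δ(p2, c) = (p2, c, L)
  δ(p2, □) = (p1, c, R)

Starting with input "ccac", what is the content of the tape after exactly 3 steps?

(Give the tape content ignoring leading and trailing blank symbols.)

Execution trace:
Initial: [p0]ccac
Step 1: δ(p0, c) = (p2, b, L) → [p2]□bcac
Step 2: δ(p2, □) = (p1, c, R) → c[p1]bcac
Step 3: δ(p1, b) = (p0, □, L) → [p0]c□cac

After 3 steps, the tape (ignoring leading/trailing blanks) is: c□cac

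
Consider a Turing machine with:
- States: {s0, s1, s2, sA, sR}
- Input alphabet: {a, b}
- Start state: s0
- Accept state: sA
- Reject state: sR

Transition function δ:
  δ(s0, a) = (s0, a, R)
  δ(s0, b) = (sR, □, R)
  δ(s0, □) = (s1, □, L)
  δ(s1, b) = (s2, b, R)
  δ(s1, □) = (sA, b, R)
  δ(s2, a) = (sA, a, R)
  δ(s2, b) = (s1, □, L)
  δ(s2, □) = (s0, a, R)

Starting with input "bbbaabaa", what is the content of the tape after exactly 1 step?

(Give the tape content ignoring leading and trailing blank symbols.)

Execution trace:
Initial: [s0]bbbaabaa
Step 1: δ(s0, b) = (sR, □, R) → □[sR]bbaabaa

The machine reaches the reject state sR and halts.

After 1 step, the tape (ignoring leading/trailing blanks) is: bbaabaa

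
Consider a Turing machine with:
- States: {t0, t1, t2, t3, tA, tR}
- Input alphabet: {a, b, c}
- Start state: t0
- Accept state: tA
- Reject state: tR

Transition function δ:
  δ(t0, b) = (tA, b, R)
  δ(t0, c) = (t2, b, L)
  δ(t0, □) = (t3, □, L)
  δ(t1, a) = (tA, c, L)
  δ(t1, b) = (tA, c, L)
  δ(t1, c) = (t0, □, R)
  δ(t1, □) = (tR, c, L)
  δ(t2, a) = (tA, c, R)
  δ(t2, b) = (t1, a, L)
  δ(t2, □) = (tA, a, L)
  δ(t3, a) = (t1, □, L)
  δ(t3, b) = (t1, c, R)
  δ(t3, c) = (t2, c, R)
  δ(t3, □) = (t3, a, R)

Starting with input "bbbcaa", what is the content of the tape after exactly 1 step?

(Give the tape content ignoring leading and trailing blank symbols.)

Execution trace:
Initial: [t0]bbbcaa
Step 1: δ(t0, b) = (tA, b, R) → b[tA]bbcaa

The machine reaches the accept state tA and halts.

After 1 step, the tape (ignoring leading/trailing blanks) is: bbbcaa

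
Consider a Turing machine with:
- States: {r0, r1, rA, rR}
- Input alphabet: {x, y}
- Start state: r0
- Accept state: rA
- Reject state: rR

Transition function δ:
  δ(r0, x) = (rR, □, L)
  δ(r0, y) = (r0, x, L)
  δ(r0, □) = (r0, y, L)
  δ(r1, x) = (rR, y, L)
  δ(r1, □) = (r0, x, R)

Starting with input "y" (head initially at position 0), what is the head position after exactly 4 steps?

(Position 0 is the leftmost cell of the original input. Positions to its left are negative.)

Execution trace (head position shown):
Step 0: [r0]y  (head at position 0)
Step 1: move left → [r0]□x  (head at position -1)
Step 2: move left → [r0]□yx  (head at position -2)
Step 3: move left → [r0]□yyx  (head at position -3)
Step 4: move left → [r0]□yyyx  (head at position -4)

After 4 steps, the head is at position -4.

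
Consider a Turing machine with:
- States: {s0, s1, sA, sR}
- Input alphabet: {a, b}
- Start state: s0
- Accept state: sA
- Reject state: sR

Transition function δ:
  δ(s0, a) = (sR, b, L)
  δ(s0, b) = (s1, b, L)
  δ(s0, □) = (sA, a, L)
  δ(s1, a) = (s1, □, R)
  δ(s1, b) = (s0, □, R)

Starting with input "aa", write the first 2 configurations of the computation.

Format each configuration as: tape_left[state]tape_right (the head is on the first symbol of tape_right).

Transitions applied:
Step 1: δ(s0, a) = (sR, b, L)

The first 2 configurations are:
[s0]aa ⊢ [sR]□ba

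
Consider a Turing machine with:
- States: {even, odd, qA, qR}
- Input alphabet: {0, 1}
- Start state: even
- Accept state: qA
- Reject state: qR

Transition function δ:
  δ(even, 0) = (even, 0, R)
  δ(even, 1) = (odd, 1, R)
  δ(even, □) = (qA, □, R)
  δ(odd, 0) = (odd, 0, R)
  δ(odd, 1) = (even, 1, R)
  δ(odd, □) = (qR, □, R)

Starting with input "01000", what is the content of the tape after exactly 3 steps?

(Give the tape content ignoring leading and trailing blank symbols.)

Execution trace:
Initial: [even]01000
Step 1: δ(even, 0) = (even, 0, R) → 0[even]1000
Step 2: δ(even, 1) = (odd, 1, R) → 01[odd]000
Step 3: δ(odd, 0) = (odd, 0, R) → 010[odd]00

After 3 steps, the tape (ignoring leading/trailing blanks) is: 01000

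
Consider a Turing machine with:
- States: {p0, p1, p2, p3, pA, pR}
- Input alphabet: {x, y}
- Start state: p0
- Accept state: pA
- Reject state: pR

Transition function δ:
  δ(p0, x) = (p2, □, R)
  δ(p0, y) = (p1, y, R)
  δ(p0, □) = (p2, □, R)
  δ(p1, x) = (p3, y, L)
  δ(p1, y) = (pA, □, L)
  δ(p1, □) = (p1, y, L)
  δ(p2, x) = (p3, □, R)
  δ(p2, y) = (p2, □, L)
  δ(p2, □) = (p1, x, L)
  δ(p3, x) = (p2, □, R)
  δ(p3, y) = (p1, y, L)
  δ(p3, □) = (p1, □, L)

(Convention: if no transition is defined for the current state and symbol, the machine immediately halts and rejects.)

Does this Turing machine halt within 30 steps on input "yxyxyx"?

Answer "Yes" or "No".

Execution trace:
Initial: [p0]yxyxyx
Step 1: δ(p0, y) = (p1, y, R) → y[p1]xyxyx
Step 2: δ(p1, x) = (p3, y, L) → [p3]yyyxyx
Step 3: δ(p3, y) = (p1, y, L) → [p1]□yyyxyx
Step 4: δ(p1, □) = (p1, y, L) → [p1]□yyyyxyx
Step 5: δ(p1, □) = (p1, y, L) → [p1]□yyyyyxyx
Step 6: δ(p1, □) = (p1, y, L) → [p1]□yyyyyyxyx
Step 7: δ(p1, □) = (p1, y, L) → [p1]□yyyyyyyxyx
Step 8: δ(p1, □) = (p1, y, L) → [p1]□yyyyyyyyxyx
Step 9: δ(p1, □) = (p1, y, L) → [p1]□yyyyyyyyyxyx
Step 10: δ(p1, □) = (p1, y, L) → [p1]□yyyyyyyyyyxyx
Step 11: δ(p1, □) = (p1, y, L) → [p1]□yyyyyyyyyyyxyx
Step 12: δ(p1, □) = (p1, y, L) → [p1]□yyyyyyyyyyyyxyx
Step 13: δ(p1, □) = (p1, y, L) → [p1]□yyyyyyyyyyyyyxyx
Step 14: δ(p1, □) = (p1, y, L) → [p1]□yyyyyyyyyyyyyyxyx
Step 15: δ(p1, □) = (p1, y, L) → [p1]□yyyyyyyyyyyyyyyxyx
Step 16: δ(p1, □) = (p1, y, L) → [p1]□yyyyyyyyyyyyyyyyxyx
Step 17: δ(p1, □) = (p1, y, L) → [p1]□yyyyyyyyyyyyyyyyyxyx
Step 18: δ(p1, □) = (p1, y, L) → [p1]□yyyyyyyyyyyyyyyyyyxyx
Step 19: δ(p1, □) = (p1, y, L) → [p1]□yyyyyyyyyyyyyyyyyyyxyx
Step 20: δ(p1, □) = (p1, y, L) → [p1]□yyyyyyyyyyyyyyyyyyyyxyx
Step 21: δ(p1, □) = (p1, y, L) → [p1]□yyyyyyyyyyyyyyyyyyyyyxyx
Step 22: δ(p1, □) = (p1, y, L) → [p1]□yyyyyyyyyyyyyyyyyyyyyyxyx
Step 23: δ(p1, □) = (p1, y, L) → [p1]□yyyyyyyyyyyyyyyyyyyyyyyxyx
Step 24: δ(p1, □) = (p1, y, L) → [p1]□yyyyyyyyyyyyyyyyyyyyyyyyxyx
Step 25: δ(p1, □) = (p1, y, L) → [p1]□yyyyyyyyyyyyyyyyyyyyyyyyyxyx
Step 26: δ(p1, □) = (p1, y, L) → [p1]□yyyyyyyyyyyyyyyyyyyyyyyyyyxyx
Step 27: δ(p1, □) = (p1, y, L) → [p1]□yyyyyyyyyyyyyyyyyyyyyyyyyyyxyx
Step 28: δ(p1, □) = (p1, y, L) → [p1]□yyyyyyyyyyyyyyyyyyyyyyyyyyyyxyx
Step 29: δ(p1, □) = (p1, y, L) → [p1]□yyyyyyyyyyyyyyyyyyyyyyyyyyyyyxyx
Step 30: δ(p1, □) = (p1, y, L) → [p1]□yyyyyyyyyyyyyyyyyyyyyyyyyyyyyyxyx

The machine has not reached a halting state after 30 steps.
The machine did not halt within the 30-step bound.

Answer: No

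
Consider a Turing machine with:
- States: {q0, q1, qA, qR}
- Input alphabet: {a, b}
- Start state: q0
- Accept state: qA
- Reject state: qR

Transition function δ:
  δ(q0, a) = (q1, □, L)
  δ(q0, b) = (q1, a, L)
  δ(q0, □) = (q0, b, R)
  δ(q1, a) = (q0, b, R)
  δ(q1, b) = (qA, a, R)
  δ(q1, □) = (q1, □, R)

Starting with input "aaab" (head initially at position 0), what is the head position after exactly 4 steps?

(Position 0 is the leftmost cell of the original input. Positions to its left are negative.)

Execution trace (head position shown):
Step 0: [q0]aaab  (head at position 0)
Step 1: move left → [q1]□□aab  (head at position -1)
Step 2: move right → □[q1]□aab  (head at position 0)
Step 3: move right → □□[q1]aab  (head at position 1)
Step 4: move right → □□b[q0]ab  (head at position 2)

After 4 steps, the head is at position 2.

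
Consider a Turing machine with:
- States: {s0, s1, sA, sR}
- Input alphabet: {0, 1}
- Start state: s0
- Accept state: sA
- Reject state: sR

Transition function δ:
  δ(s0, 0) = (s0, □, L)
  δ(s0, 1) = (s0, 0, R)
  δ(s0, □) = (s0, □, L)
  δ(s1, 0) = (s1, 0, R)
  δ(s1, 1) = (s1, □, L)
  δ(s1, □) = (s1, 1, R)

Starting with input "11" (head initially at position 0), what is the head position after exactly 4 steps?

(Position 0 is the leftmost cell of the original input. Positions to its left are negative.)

Execution trace (head position shown):
Step 0: [s0]11  (head at position 0)
Step 1: move right → 0[s0]1  (head at position 1)
Step 2: move right → 00[s0]□  (head at position 2)
Step 3: move left → 0[s0]0□  (head at position 1)
Step 4: move left → [s0]0□□  (head at position 0)

After 4 steps, the head is at position 0.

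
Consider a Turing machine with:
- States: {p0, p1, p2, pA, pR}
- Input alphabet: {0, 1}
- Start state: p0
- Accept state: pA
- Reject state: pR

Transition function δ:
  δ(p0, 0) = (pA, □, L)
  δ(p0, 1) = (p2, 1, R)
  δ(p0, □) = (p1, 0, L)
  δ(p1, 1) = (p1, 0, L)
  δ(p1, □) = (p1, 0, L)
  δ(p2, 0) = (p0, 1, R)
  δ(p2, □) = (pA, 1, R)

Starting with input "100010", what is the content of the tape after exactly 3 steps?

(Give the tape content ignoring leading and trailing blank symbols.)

Execution trace:
Initial: [p0]100010
Step 1: δ(p0, 1) = (p2, 1, R) → 1[p2]00010
Step 2: δ(p2, 0) = (p0, 1, R) → 11[p0]0010
Step 3: δ(p0, 0) = (pA, □, L) → 1[pA]1□010

The machine reaches the accept state pA and halts.

After 3 steps, the tape (ignoring leading/trailing blanks) is: 11□010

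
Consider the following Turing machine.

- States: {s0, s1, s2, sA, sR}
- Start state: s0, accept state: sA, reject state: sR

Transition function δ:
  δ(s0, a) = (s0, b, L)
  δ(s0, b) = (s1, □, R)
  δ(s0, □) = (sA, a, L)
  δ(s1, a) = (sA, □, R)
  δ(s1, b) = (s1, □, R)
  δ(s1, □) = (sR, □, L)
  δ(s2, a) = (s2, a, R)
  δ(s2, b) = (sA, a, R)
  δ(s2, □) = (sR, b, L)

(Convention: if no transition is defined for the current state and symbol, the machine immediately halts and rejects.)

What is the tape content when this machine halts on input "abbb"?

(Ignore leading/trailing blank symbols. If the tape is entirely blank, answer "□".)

Execution trace:
Initial: [s0]abbb
Step 1: δ(s0, a) = (s0, b, L) → [s0]□bbbb
Step 2: δ(s0, □) = (sA, a, L) → [sA]□abbbb

The machine reaches the accept state sA and halts.

Final tape (ignoring leading/trailing blanks): abbbb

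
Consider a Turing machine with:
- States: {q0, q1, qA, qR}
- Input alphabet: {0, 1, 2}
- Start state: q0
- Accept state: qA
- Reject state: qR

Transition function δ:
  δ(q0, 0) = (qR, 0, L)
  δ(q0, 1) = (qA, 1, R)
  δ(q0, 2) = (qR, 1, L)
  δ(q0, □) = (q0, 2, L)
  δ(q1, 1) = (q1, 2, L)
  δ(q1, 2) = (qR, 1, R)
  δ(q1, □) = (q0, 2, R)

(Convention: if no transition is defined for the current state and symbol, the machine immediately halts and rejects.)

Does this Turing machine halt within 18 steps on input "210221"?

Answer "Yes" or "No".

Execution trace:
Initial: [q0]210221
Step 1: δ(q0, 2) = (qR, 1, L) → [qR]□110221

The machine reaches the reject state qR and halts.
The machine halted after 1 step (within the 18-step bound).

Answer: Yes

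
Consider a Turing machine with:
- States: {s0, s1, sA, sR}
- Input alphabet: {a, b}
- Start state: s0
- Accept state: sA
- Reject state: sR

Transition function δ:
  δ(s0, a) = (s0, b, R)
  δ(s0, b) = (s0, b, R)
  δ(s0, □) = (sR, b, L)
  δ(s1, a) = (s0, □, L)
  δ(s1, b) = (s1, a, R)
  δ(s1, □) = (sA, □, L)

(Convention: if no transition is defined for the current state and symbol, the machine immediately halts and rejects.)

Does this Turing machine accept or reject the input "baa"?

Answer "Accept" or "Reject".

Execution trace:
Initial: [s0]baa
Step 1: δ(s0, b) = (s0, b, R) → b[s0]aa
Step 2: δ(s0, a) = (s0, b, R) → bb[s0]a
Step 3: δ(s0, a) = (s0, b, R) → bbb[s0]□
Step 4: δ(s0, □) = (sR, b, L) → bb[sR]bb

The machine reaches the reject state sR and halts.

Answer: Reject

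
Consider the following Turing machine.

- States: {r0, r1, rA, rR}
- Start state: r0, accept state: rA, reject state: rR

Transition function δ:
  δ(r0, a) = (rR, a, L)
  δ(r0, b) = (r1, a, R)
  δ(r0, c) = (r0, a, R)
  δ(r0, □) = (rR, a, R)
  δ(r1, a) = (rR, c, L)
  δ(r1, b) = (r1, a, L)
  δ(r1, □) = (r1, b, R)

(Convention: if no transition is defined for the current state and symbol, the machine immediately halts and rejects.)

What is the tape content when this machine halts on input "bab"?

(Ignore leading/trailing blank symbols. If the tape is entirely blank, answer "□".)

Execution trace:
Initial: [r0]bab
Step 1: δ(r0, b) = (r1, a, R) → a[r1]ab
Step 2: δ(r1, a) = (rR, c, L) → [rR]acb

The machine reaches the reject state rR and halts.

Final tape (ignoring leading/trailing blanks): acb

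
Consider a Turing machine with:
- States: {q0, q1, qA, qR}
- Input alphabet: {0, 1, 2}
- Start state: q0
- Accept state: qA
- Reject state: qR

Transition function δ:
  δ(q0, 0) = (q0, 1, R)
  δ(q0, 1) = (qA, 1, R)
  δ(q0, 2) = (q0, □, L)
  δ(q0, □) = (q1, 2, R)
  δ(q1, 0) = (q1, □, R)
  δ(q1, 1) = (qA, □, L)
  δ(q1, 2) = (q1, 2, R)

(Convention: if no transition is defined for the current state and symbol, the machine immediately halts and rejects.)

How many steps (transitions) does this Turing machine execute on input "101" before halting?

Execution trace:
Initial: [q0]101
Step 1: δ(q0, 1) = (qA, 1, R) → 1[qA]01

The machine reaches the accept state qA and halts.

The machine executed 1 step before halting.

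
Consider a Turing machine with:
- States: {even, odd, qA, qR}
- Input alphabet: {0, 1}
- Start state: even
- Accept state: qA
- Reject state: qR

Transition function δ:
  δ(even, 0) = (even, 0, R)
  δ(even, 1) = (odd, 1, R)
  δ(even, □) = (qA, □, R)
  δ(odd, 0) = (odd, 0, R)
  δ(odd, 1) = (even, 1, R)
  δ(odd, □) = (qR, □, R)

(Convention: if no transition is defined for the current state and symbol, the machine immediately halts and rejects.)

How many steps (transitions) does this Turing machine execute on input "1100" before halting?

Execution trace:
Initial: [even]1100
Step 1: δ(even, 1) = (odd, 1, R) → 1[odd]100
Step 2: δ(odd, 1) = (even, 1, R) → 11[even]00
Step 3: δ(even, 0) = (even, 0, R) → 110[even]0
Step 4: δ(even, 0) = (even, 0, R) → 1100[even]□
Step 5: δ(even, □) = (qA, □, R) → 1100□[qA]□

The machine reaches the accept state qA and halts.

The machine executed 5 steps before halting.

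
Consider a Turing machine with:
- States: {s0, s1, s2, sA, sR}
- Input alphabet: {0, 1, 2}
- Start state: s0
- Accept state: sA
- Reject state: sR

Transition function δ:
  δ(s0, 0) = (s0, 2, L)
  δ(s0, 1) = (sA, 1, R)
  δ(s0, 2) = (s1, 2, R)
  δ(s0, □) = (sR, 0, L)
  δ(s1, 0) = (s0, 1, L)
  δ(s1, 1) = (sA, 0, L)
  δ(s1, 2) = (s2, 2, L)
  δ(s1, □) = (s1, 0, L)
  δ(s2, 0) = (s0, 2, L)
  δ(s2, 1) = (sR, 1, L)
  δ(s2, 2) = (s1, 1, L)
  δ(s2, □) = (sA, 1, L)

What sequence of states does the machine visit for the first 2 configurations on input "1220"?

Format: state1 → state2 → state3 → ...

Execution trace:
Initial: [s0]1220
Step 1: δ(s0, 1) = (sA, 1, R) → 1[sA]220

The machine reaches the accept state sA and halts.

State sequence: s0 → sA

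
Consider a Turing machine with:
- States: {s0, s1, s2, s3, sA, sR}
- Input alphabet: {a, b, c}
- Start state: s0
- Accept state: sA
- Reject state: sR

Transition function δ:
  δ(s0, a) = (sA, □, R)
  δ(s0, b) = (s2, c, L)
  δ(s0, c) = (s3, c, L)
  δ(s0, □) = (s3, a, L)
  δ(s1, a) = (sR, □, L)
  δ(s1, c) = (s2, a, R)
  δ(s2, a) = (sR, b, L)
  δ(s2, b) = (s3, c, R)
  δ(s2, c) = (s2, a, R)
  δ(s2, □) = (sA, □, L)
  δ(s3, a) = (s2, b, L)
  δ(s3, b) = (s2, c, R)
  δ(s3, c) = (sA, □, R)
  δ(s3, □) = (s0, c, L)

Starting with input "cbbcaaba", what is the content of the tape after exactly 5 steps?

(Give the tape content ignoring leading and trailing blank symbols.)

Execution trace:
Initial: [s0]cbbcaaba
Step 1: δ(s0, c) = (s3, c, L) → [s3]□cbbcaaba
Step 2: δ(s3, □) = (s0, c, L) → [s0]□ccbbcaaba
Step 3: δ(s0, □) = (s3, a, L) → [s3]□accbbcaaba
Step 4: δ(s3, □) = (s0, c, L) → [s0]□caccbbcaaba
Step 5: δ(s0, □) = (s3, a, L) → [s3]□acaccbbcaaba

After 5 steps, the tape (ignoring leading/trailing blanks) is: acaccbbcaaba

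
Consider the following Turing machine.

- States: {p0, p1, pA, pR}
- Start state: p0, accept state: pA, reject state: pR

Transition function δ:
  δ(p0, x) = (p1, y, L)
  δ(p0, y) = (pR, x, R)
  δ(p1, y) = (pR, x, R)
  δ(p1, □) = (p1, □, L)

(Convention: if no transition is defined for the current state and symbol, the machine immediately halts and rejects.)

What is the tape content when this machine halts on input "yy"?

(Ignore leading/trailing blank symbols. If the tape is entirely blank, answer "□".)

Execution trace:
Initial: [p0]yy
Step 1: δ(p0, y) = (pR, x, R) → x[pR]y

The machine reaches the reject state pR and halts.

Final tape (ignoring leading/trailing blanks): xy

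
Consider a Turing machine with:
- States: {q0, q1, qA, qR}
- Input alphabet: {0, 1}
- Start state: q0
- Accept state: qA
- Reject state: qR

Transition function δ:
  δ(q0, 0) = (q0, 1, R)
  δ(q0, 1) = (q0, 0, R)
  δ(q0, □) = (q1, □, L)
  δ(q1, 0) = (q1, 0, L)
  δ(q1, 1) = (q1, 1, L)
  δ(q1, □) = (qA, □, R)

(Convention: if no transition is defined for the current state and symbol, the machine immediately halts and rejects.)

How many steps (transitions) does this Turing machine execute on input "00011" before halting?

Execution trace:
Initial: [q0]00011
Step 1: δ(q0, 0) = (q0, 1, R) → 1[q0]0011
Step 2: δ(q0, 0) = (q0, 1, R) → 11[q0]011
Step 3: δ(q0, 0) = (q0, 1, R) → 111[q0]11
Step 4: δ(q0, 1) = (q0, 0, R) → 1110[q0]1
Step 5: δ(q0, 1) = (q0, 0, R) → 11100[q0]□
Step 6: δ(q0, □) = (q1, □, L) → 1110[q1]0□
Step 7: δ(q1, 0) = (q1, 0, L) → 111[q1]00□
Step 8: δ(q1, 0) = (q1, 0, L) → 11[q1]100□
Step 9: δ(q1, 1) = (q1, 1, L) → 1[q1]1100□
Step 10: δ(q1, 1) = (q1, 1, L) → [q1]11100□
Step 11: δ(q1, 1) = (q1, 1, L) → [q1]□11100□
Step 12: δ(q1, □) = (qA, □, R) → □[qA]11100□

The machine reaches the accept state qA and halts.

The machine executed 12 steps before halting.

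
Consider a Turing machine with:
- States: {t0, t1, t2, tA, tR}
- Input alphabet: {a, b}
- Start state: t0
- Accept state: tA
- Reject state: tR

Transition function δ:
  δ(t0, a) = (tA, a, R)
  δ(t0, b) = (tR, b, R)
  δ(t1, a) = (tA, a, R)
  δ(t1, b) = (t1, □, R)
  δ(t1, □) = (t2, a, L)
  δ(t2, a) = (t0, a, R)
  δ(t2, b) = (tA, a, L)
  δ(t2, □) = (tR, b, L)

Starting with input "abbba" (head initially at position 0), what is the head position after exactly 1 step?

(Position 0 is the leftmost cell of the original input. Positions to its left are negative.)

Execution trace (head position shown):
Step 0: [t0]abbba  (head at position 0)
Step 1: move right → a[tA]bbba  (head at position 1)

After 1 step, the head is at position 1.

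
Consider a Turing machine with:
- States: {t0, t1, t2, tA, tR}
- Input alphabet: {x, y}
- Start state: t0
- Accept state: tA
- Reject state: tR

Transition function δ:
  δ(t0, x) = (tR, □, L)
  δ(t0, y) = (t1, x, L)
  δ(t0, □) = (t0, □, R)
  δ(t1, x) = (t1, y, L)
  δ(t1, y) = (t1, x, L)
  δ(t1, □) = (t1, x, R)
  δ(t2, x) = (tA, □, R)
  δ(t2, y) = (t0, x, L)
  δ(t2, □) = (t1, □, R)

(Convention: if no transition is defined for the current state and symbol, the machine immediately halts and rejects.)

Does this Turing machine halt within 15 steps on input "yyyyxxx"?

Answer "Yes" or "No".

Execution trace:
Initial: [t0]yyyyxxx
Step 1: δ(t0, y) = (t1, x, L) → [t1]□xyyyxxx
Step 2: δ(t1, □) = (t1, x, R) → x[t1]xyyyxxx
Step 3: δ(t1, x) = (t1, y, L) → [t1]xyyyyxxx
Step 4: δ(t1, x) = (t1, y, L) → [t1]□yyyyyxxx
Step 5: δ(t1, □) = (t1, x, R) → x[t1]yyyyyxxx
Step 6: δ(t1, y) = (t1, x, L) → [t1]xxyyyyxxx
Step 7: δ(t1, x) = (t1, y, L) → [t1]□yxyyyyxxx
Step 8: δ(t1, □) = (t1, x, R) → x[t1]yxyyyyxxx
Step 9: δ(t1, y) = (t1, x, L) → [t1]xxxyyyyxxx
Step 10: δ(t1, x) = (t1, y, L) → [t1]□yxxyyyyxxx
Step 11: δ(t1, □) = (t1, x, R) → x[t1]yxxyyyyxxx
Step 12: δ(t1, y) = (t1, x, L) → [t1]xxxxyyyyxxx
Step 13: δ(t1, x) = (t1, y, L) → [t1]□yxxxyyyyxxx
Step 14: δ(t1, □) = (t1, x, R) → x[t1]yxxxyyyyxxx
Step 15: δ(t1, y) = (t1, x, L) → [t1]xxxxxyyyyxxx

The machine has not reached a halting state after 15 steps.
The machine did not halt within the 15-step bound.

Answer: No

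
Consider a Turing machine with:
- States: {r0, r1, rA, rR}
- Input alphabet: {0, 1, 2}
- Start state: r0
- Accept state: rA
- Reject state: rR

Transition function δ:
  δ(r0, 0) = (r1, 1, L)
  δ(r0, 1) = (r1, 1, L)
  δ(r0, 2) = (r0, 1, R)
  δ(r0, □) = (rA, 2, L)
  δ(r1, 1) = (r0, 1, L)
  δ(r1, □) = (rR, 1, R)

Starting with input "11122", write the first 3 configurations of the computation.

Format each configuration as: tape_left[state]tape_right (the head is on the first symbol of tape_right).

Transitions applied:
Step 1: δ(r0, 1) = (r1, 1, L)
Step 2: δ(r1, □) = (rR, 1, R)

The first 3 configurations are:
[r0]11122 ⊢ [r1]□11122 ⊢ 1[rR]11122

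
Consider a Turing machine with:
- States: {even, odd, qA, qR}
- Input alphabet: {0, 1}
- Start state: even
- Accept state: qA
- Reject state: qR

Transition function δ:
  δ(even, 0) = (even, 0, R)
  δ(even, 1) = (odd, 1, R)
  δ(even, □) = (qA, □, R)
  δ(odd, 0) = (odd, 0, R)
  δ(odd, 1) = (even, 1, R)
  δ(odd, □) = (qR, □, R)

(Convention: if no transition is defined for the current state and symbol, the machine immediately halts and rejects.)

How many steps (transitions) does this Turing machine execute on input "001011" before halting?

Execution trace:
Initial: [even]001011
Step 1: δ(even, 0) = (even, 0, R) → 0[even]01011
Step 2: δ(even, 0) = (even, 0, R) → 00[even]1011
Step 3: δ(even, 1) = (odd, 1, R) → 001[odd]011
Step 4: δ(odd, 0) = (odd, 0, R) → 0010[odd]11
Step 5: δ(odd, 1) = (even, 1, R) → 00101[even]1
Step 6: δ(even, 1) = (odd, 1, R) → 001011[odd]□
Step 7: δ(odd, □) = (qR, □, R) → 001011□[qR]□

The machine reaches the reject state qR and halts.

The machine executed 7 steps before halting.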